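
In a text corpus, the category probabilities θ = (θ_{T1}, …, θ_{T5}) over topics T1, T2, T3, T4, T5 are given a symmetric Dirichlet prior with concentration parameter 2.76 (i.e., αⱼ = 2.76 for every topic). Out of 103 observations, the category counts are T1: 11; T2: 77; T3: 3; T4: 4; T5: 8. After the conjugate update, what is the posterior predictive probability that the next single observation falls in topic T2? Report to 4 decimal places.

0.6829

The Dirichlet prior is conjugate to the Multinomial likelihood: each posterior αⱼ = prior αⱼ + observed count nⱼ.
Posterior concentration: (13.76, 79.76, 5.76, 6.76, 10.76), total = 116.80.
P(next = T2 | data) = α_{T2}/Σα = 0.6829.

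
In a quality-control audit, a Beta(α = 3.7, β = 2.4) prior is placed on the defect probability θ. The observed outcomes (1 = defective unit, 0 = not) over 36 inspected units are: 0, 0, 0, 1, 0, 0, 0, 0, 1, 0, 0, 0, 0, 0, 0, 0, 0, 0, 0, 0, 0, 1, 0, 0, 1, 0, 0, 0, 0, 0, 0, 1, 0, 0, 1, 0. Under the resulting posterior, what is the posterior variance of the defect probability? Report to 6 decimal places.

The Beta prior is conjugate to a Binomial/Bernoulli likelihood; the update adds successes to α and failures to β.
Posterior: Beta(α+k, β+n−k) = Beta(3.7+6, 2.4+30) = Beta(9.7, 32.4).
Var = αβ/((α+β)²(α+β+1)) = 9.7·32.4/(42.1²·43.1) = 0.004114.

0.004114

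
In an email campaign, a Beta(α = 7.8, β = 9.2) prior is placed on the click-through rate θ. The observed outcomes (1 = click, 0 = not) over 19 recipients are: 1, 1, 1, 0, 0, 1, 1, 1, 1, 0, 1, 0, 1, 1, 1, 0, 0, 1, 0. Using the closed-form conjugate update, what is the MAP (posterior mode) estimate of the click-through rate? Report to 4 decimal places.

0.5529

The Beta prior is conjugate to a Binomial/Bernoulli likelihood; the update adds successes to α and failures to β.
Posterior: Beta(α+k, β+n−k) = Beta(7.8+12, 9.2+7) = Beta(19.8, 16.2).
Mode of Beta(a,b) for a,b>1 is (a−1)/(a+b−2) = 18.8/34.0 = 0.5529.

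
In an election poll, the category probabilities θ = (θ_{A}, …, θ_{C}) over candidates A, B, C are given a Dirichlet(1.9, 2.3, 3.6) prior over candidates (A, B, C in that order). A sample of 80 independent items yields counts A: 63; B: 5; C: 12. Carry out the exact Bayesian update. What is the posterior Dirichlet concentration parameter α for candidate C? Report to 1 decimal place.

The Dirichlet prior is conjugate to the Multinomial likelihood: each posterior αⱼ = prior αⱼ + observed count nⱼ.
Posterior concentration: (64.9, 7.3, 15.6), total = 87.8.
α_{C} = 3.6 + 12 = 15.6.

15.6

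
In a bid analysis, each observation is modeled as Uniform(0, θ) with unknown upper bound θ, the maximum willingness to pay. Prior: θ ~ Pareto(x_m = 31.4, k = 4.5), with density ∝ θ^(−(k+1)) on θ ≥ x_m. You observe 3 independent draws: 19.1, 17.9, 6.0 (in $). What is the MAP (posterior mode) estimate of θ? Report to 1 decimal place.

31.4

A Pareto(scale x_m, shape k) prior on the upper bound θ of Uniform(0, θ) is conjugate: posterior is Pareto(max(x_m, max xᵢ), k + n).
Sample maximum = 19.1; prior scale x_m = 31.4 → posterior scale = max = 31.4.
Posterior shape = 4.5 + 3 = 7.5.
The Pareto density is decreasing on [x_m, ∞), so the mode is x_m = 31.4.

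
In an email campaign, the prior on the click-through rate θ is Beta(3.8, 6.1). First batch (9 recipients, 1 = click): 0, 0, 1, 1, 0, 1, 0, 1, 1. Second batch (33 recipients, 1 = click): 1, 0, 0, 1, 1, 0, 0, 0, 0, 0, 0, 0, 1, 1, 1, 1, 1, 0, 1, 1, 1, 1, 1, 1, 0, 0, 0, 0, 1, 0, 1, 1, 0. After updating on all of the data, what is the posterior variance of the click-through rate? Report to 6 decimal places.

The Beta prior is conjugate to a Binomial/Bernoulli likelihood; the update adds successes to α and failures to β.
After batch 1: Beta(3.8+5, 6.1+4) = Beta(8.8, 10.1).
After batch 2: Beta(8.8+17, 10.1+16) = Beta(25.8, 26.1).
Var = αβ/((α+β)²(α+β+1)) = 25.8·26.1/(51.9²·52.9) = 0.004726.

0.004726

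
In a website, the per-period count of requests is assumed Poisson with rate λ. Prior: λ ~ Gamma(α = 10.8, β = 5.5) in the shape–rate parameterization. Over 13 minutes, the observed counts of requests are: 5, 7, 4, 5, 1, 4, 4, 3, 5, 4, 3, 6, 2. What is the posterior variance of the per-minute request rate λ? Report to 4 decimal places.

With a Gamma(shape α, rate β) prior, the Poisson likelihood is conjugate: the posterior is Gamma(α + ΣXᵢ, β + n).
Sum of counts S = 53 over n = 13 minutes.
Posterior: Gamma(α+S, β+n) = Gamma(10.8+53, 5.5+13) = Gamma(63.8, 18.5).
Var = α/β² = 63.8/18.5² = 0.1864.

0.1864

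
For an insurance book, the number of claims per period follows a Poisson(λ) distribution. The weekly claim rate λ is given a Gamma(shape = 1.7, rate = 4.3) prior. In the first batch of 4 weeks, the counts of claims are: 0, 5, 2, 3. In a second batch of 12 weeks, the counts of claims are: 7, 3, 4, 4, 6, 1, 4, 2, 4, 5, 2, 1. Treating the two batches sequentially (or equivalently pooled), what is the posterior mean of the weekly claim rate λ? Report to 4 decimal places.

2.6946

With a Gamma(shape α, rate β) prior, the Poisson likelihood is conjugate: the posterior is Gamma(α + ΣXᵢ, β + n).
Batch 1: sum of counts S = 10 over n = 4 weeks.
After batch 1: Gamma(α+S, β+n) = Gamma(1.7+10, 4.3+4) = Gamma(11.7, 8.3).
Batch 2: sum of counts S = 43 over n = 12 weeks.
After batch 2: Gamma(α+S, β+n) = Gamma(11.7+43, 8.3+12) = Gamma(54.7, 20.3).
Posterior mean = α/β = 54.7/20.3 = 2.6946.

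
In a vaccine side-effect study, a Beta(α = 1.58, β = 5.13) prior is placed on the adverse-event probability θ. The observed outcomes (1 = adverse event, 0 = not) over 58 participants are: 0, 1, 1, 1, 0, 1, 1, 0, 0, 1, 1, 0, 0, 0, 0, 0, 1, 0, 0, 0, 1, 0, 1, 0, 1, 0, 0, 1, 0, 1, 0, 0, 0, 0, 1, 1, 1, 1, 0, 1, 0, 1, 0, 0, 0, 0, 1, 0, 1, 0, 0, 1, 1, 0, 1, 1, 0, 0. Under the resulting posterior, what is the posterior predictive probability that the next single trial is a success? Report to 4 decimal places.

0.4108

The Beta prior is conjugate to a Binomial/Bernoulli likelihood; the update adds successes to α and failures to β.
Posterior: Beta(α+k, β+n−k) = Beta(1.58+25, 5.13+33) = Beta(26.58, 38.13).
For a single future Bernoulli trial, P(success | data) = α/(α+β) = 0.4108.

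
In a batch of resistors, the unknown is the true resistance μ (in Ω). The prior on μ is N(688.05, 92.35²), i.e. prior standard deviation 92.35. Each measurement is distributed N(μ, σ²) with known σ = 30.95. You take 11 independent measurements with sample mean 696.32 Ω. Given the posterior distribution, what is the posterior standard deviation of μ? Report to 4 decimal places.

9.2845

For Normal data with known variance σ², a Normal(μ₀, σ₀²) prior on μ is conjugate. Posterior precision = 1/σ₀² + n/σ²; posterior mean is the precision-weighted average of μ₀ and x̄.
σ₀² = 92.35² = 8528.5225, σ² = 30.95² = 957.9025; σ² + n·σ₀² = 957.9025 + 11·8528.5225 = 94771.65.
Posterior precision = 1/σ₀² + n/σ² = 1/8528.5225 + 11/957.9025 = (σ² + n·σ₀²)/(σ₀²σ²) = 94771.65/(8528.5225·957.9025); posterior variance σₙ² = σ₀²σ²/(σ² + n·σ₀²) = 8528.5225·957.9025/94771.65 = 86.201865.
Posterior SD = √σₙ² = √(8528.5225·957.9025/94771.65) = 9.2845.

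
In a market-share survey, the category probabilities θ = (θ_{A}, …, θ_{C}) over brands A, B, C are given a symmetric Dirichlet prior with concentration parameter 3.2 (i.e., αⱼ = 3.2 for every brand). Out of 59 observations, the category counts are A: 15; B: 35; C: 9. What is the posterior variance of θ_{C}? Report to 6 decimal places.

The Dirichlet prior is conjugate to the Multinomial likelihood: each posterior αⱼ = prior αⱼ + observed count nⱼ.
Posterior concentration: (18.2, 38.2, 12.2), total = 68.6.
Var[θ_j] = α_j(Σα−α_j)/((Σα)²(Σα+1)) = 12.2·56.4/(68.6²·69.6) = 0.002101.

0.002101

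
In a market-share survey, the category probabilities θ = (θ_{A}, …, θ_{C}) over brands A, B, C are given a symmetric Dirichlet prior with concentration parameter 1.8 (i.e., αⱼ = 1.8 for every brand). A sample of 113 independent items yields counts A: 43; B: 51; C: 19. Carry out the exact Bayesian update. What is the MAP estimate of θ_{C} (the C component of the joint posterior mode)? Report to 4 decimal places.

0.1716

The Dirichlet prior is conjugate to the Multinomial likelihood: each posterior αⱼ = prior αⱼ + observed count nⱼ.
Posterior concentration: (44.8, 52.8, 20.8), total = 118.4.
Joint mode component: (α_{C}−1)/(Σα−K) = 19.8/115.4 = 0.1716.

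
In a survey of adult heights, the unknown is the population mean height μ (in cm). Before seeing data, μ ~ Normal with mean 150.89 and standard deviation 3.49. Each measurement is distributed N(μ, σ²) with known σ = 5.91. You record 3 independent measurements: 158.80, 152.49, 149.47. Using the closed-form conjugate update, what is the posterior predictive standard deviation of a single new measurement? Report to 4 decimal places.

For Normal data with known variance σ², a Normal(μ₀, σ₀²) prior on μ is conjugate. Posterior precision = 1/σ₀² + n/σ²; posterior mean is the precision-weighted average of μ₀ and x̄.
σ₀² = 3.49² = 12.1801, σ² = 5.91² = 34.9281; σ² + n·σ₀² = 34.9281 + 3·12.1801 = 71.4684.
Posterior precision = 1/σ₀² + n/σ² = 1/12.1801 + 3/34.9281 = (σ² + n·σ₀²)/(σ₀²σ²) = 71.4684/(12.1801·34.9281); posterior variance σₙ² = σ₀²σ²/(σ² + n·σ₀²) = 12.1801·34.9281/71.4684 = 5.952669.
Predictive variance for one new observation = σₙ² + σ² = 12.1801·34.9281/71.4684 + 34.9281 = σ²·(σ₀² + 71.4684)/71.4684 = 34.9281·83.6485/71.4684 = 40.880769; SD = √(34.9281·83.6485/71.4684) = 6.3938.

6.3938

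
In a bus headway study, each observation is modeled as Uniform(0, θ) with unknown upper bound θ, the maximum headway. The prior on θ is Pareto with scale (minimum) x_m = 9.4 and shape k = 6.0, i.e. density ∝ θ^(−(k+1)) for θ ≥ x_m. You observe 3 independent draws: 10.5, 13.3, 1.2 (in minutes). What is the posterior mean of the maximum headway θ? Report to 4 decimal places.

14.9625

A Pareto(scale x_m, shape k) prior on the upper bound θ of Uniform(0, θ) is conjugate: posterior is Pareto(max(x_m, max xᵢ), k + n).
Sample maximum = 13.3; prior scale x_m = 9.4 → posterior scale = max = 13.3.
Posterior shape = 6.0 + 3 = 9.0.
E[θ|data] = k·x_m/(k−1) = 9.0·13.3/8.0 = 14.9625.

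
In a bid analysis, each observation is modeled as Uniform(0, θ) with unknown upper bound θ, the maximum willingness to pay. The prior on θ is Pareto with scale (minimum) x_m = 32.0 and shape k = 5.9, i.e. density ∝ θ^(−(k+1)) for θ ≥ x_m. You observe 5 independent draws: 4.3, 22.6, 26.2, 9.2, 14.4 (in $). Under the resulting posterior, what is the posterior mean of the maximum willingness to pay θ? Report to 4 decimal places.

A Pareto(scale x_m, shape k) prior on the upper bound θ of Uniform(0, θ) is conjugate: posterior is Pareto(max(x_m, max xᵢ), k + n).
Sample maximum = 26.2; prior scale x_m = 32.0 → posterior scale = max = 32.0.
Posterior shape = 5.9 + 5 = 10.9.
E[θ|data] = k·x_m/(k−1) = 10.9·32.0/9.9 = 35.2323.

35.2323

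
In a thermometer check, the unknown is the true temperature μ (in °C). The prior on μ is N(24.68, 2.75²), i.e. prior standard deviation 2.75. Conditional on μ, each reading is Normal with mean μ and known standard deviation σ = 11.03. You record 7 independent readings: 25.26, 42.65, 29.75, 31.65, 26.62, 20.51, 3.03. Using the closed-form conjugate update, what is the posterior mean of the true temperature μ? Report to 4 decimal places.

24.9706

For Normal data with known variance σ², a Normal(μ₀, σ₀²) prior on μ is conjugate. Posterior precision = 1/σ₀² + n/σ²; posterior mean is the precision-weighted average of μ₀ and x̄.
Σxᵢ = 25.26 + 42.65 + 29.75 + 31.65 + 26.62 + 20.51 + 3.03 = 179.47, so n·x̄ = 179.47.
σ₀² = 2.75² = 7.5625, σ² = 11.03² = 121.6609; σ² + n·σ₀² = 121.6609 + 7·7.5625 = 174.5984.
Posterior mean = (μ₀/σ₀² + n·x̄/σ²)/(1/σ₀² + n/σ²) = (σ²·μ₀ + σ₀²·n·x̄)/(σ² + n·σ₀²) = (121.6609·24.68 + 7.5625·179.47)/174.5984 = 4359.832887/174.5984 = 24.9706.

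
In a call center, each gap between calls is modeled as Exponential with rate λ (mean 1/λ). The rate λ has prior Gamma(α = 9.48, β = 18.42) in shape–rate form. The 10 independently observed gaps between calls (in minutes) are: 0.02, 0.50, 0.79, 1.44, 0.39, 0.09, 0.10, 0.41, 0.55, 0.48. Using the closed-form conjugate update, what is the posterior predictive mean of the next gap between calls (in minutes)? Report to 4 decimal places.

With a Gamma(shape α, rate β) prior on the exponential rate λ, the posterior after n observations with total T = Σxᵢ is Gamma(α+n, β+T).
Sum of observations T = 4.77 minutes; n = 10.
Posterior: Gamma(9.48+10, 18.42+4.77) = Gamma(19.48, 23.19).
The predictive distribution for the next observation is Lomax; its mean is β/(α−1) = 23.19/18.48 = 1.2549.

1.2549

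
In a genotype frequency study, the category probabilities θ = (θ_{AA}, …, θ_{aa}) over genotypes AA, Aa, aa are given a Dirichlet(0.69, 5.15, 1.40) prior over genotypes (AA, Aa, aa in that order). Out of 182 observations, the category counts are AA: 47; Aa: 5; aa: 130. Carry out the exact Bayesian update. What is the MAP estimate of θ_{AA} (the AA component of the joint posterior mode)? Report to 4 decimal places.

The Dirichlet prior is conjugate to the Multinomial likelihood: each posterior αⱼ = prior αⱼ + observed count nⱼ.
Posterior concentration: (47.69, 10.15, 131.40), total = 189.24.
Joint mode component: (α_{AA}−1)/(Σα−K) = 46.69/186.24 = 0.2507.

0.2507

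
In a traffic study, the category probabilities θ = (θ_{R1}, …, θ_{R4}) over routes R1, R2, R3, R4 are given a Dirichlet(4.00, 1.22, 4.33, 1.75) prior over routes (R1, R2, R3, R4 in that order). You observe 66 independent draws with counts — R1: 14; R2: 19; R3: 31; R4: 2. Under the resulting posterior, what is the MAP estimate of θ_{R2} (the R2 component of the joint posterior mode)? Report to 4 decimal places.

The Dirichlet prior is conjugate to the Multinomial likelihood: each posterior αⱼ = prior αⱼ + observed count nⱼ.
Posterior concentration: (18.00, 20.22, 35.33, 3.75), total = 77.30.
Joint mode component: (α_{R2}−1)/(Σα−K) = 19.22/73.30 = 0.2622.

0.2622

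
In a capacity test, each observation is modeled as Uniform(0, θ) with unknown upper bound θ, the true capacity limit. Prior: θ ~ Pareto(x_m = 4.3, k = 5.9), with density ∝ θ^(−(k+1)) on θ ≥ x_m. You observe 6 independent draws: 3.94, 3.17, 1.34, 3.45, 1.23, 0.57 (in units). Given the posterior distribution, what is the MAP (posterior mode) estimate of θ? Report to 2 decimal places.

4.30

A Pareto(scale x_m, shape k) prior on the upper bound θ of Uniform(0, θ) is conjugate: posterior is Pareto(max(x_m, max xᵢ), k + n).
Sample maximum = 3.94; prior scale x_m = 4.3 → posterior scale = max = 4.30.
Posterior shape = 5.9 + 6 = 11.9.
The Pareto density is decreasing on [x_m, ∞), so the mode is x_m = 4.30.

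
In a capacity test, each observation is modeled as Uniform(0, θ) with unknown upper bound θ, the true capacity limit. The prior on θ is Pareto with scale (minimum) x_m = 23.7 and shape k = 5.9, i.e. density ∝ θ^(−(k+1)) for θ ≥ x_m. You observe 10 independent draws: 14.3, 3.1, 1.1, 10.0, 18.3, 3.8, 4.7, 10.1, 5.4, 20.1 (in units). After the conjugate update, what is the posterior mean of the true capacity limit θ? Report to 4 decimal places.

25.2906

A Pareto(scale x_m, shape k) prior on the upper bound θ of Uniform(0, θ) is conjugate: posterior is Pareto(max(x_m, max xᵢ), k + n).
Sample maximum = 20.1; prior scale x_m = 23.7 → posterior scale = max = 23.7.
Posterior shape = 5.9 + 10 = 15.9.
E[θ|data] = k·x_m/(k−1) = 15.9·23.7/14.9 = 25.2906.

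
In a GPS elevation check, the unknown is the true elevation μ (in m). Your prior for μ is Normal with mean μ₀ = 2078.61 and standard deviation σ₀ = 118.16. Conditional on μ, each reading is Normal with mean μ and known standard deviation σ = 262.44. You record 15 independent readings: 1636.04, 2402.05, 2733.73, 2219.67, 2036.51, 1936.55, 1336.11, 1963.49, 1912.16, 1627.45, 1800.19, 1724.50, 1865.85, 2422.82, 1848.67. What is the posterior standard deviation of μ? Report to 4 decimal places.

58.7818

For Normal data with known variance σ², a Normal(μ₀, σ₀²) prior on μ is conjugate. Posterior precision = 1/σ₀² + n/σ²; posterior mean is the precision-weighted average of μ₀ and x̄.
σ₀² = 118.16² = 13961.7856, σ² = 262.44² = 68874.7536; σ² + n·σ₀² = 68874.7536 + 15·13961.7856 = 278301.5376.
Posterior precision = 1/σ₀² + n/σ² = 1/13961.7856 + 15/68874.7536 = (σ² + n·σ₀²)/(σ₀²σ²) = 278301.5376/(13961.7856·68874.7536); posterior variance σₙ² = σ₀²σ²/(σ² + n·σ₀²) = 13961.7856·68874.7536/278301.5376 = 3455.297270.
Posterior SD = √σₙ² = √(13961.7856·68874.7536/278301.5376) = 58.7818.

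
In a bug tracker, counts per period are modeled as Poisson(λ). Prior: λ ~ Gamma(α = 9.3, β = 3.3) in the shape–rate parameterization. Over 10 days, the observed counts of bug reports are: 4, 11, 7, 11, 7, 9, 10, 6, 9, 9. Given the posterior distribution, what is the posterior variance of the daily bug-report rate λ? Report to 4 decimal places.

0.5218

With a Gamma(shape α, rate β) prior, the Poisson likelihood is conjugate: the posterior is Gamma(α + ΣXᵢ, β + n).
Sum of counts S = 83 over n = 10 days.
Posterior: Gamma(α+S, β+n) = Gamma(9.3+83, 3.3+10) = Gamma(92.3, 13.3).
Var = α/β² = 92.3/13.3² = 0.5218.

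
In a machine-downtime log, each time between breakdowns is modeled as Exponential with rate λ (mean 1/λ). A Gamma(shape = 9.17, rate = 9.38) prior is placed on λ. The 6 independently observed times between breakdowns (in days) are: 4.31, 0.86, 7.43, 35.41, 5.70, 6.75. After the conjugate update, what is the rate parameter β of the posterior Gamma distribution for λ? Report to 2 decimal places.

With a Gamma(shape α, rate β) prior on the exponential rate λ, the posterior after n observations with total T = Σxᵢ is Gamma(α+n, β+T).
Sum of observations T = 60.46 days; n = 6.
Posterior: Gamma(9.17+6, 9.38+60.46) = Gamma(15.17, 69.84).
Posterior β = 69.84.

69.84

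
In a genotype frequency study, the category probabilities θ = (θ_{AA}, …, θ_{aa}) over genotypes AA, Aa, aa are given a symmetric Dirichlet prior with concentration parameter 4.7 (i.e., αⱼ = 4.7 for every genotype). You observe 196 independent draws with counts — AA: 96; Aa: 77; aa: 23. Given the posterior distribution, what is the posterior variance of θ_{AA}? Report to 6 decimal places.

The Dirichlet prior is conjugate to the Multinomial likelihood: each posterior αⱼ = prior αⱼ + observed count nⱼ.
Posterior concentration: (100.7, 81.7, 27.7), total = 210.1.
Var[θ_j] = α_j(Σα−α_j)/((Σα)²(Σα+1)) = 100.7·109.4/(210.1²·211.1) = 0.001182.

0.001182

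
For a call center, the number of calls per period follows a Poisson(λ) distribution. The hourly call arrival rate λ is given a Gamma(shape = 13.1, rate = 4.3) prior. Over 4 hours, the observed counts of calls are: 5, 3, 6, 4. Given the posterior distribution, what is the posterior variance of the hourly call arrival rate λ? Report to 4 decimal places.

0.4514

With a Gamma(shape α, rate β) prior, the Poisson likelihood is conjugate: the posterior is Gamma(α + ΣXᵢ, β + n).
Sum of counts S = 18 over n = 4 hours.
Posterior: Gamma(α+S, β+n) = Gamma(13.1+18, 4.3+4) = Gamma(31.1, 8.3).
Var = α/β² = 31.1/8.3² = 0.4514.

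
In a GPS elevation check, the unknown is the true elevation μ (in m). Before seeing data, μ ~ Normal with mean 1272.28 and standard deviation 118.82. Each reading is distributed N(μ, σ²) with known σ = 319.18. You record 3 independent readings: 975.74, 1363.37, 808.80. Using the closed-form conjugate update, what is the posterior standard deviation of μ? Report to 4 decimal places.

For Normal data with known variance σ², a Normal(μ₀, σ₀²) prior on μ is conjugate. Posterior precision = 1/σ₀² + n/σ²; posterior mean is the precision-weighted average of μ₀ and x̄.
σ₀² = 118.82² = 14118.1924, σ² = 319.18² = 101875.8724; σ² + n·σ₀² = 101875.8724 + 3·14118.1924 = 144230.4496.
Posterior precision = 1/σ₀² + n/σ² = 1/14118.1924 + 3/101875.8724 = (σ² + n·σ₀²)/(σ₀²σ²) = 144230.4496/(14118.1924·101875.8724); posterior variance σₙ² = σ₀²σ²/(σ² + n·σ₀²) = 14118.1924·101875.8724/144230.4496 = 9972.257394.
Posterior SD = √σₙ² = √(14118.1924·101875.8724/144230.4496) = 99.8612.

99.8612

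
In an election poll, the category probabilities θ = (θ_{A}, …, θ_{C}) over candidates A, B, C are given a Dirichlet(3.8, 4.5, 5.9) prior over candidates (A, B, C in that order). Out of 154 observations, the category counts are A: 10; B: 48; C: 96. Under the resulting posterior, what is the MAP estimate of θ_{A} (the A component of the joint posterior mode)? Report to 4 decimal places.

0.0775

The Dirichlet prior is conjugate to the Multinomial likelihood: each posterior αⱼ = prior αⱼ + observed count nⱼ.
Posterior concentration: (13.8, 52.5, 101.9), total = 168.2.
Joint mode component: (α_{A}−1)/(Σα−K) = 12.8/165.2 = 0.0775.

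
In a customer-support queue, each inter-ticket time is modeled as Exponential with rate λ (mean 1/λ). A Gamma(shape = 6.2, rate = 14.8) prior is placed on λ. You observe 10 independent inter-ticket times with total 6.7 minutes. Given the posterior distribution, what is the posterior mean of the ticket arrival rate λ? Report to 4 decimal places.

With a Gamma(shape α, rate β) prior on the exponential rate λ, the posterior after n observations with total T = Σxᵢ is Gamma(α+n, β+T).
Posterior: Gamma(6.2+10, 14.8+6.7) = Gamma(16.2, 21.5).
Posterior mean of λ = α/β = 16.2/21.5 = 0.7535.

0.7535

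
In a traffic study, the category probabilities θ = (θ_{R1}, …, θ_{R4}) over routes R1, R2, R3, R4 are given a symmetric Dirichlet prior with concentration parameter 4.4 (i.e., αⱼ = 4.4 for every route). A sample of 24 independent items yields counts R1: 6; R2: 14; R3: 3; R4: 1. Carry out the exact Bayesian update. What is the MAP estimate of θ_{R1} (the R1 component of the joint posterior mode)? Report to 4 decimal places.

The Dirichlet prior is conjugate to the Multinomial likelihood: each posterior αⱼ = prior αⱼ + observed count nⱼ.
Posterior concentration: (10.4, 18.4, 7.4, 5.4), total = 41.6.
Joint mode component: (α_{R1}−1)/(Σα−K) = 9.4/37.6 = 0.2500.

0.2500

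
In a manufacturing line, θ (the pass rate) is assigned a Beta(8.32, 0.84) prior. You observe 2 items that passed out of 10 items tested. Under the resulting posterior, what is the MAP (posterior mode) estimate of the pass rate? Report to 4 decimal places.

The Beta prior is conjugate to a Binomial/Bernoulli likelihood; the update adds successes to α and failures to β.
Posterior: Beta(α+k, β+n−k) = Beta(8.32+2, 0.84+8) = Beta(10.32, 8.84).
Mode of Beta(a,b) for a,b>1 is (a−1)/(a+b−2) = 9.32/17.16 = 0.5431.

0.5431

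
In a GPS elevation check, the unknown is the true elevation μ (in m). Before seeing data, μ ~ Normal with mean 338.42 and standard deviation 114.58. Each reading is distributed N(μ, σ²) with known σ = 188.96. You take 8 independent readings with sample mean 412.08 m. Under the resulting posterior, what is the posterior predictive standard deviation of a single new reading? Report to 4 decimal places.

197.5772

For Normal data with known variance σ², a Normal(μ₀, σ₀²) prior on μ is conjugate. Posterior precision = 1/σ₀² + n/σ²; posterior mean is the precision-weighted average of μ₀ and x̄.
σ₀² = 114.58² = 13128.5764, σ² = 188.96² = 35705.8816; σ² + n·σ₀² = 35705.8816 + 8·13128.5764 = 140734.4928.
Posterior precision = 1/σ₀² + n/σ² = 1/13128.5764 + 8/35705.8816 = (σ² + n·σ₀²)/(σ₀²σ²) = 140734.4928/(13128.5764·35705.8816); posterior variance σₙ² = σ₀²σ²/(σ² + n·σ₀²) = 13128.5764·35705.8816/140734.4928 = 3330.863566.
Predictive variance for one new observation = σₙ² + σ² = 13128.5764·35705.8816/140734.4928 + 35705.8816 = σ²·(σ₀² + 140734.4928)/140734.4928 = 35705.8816·153863.0692/140734.4928 = 39036.745166; SD = √(35705.8816·153863.0692/140734.4928) = 197.5772.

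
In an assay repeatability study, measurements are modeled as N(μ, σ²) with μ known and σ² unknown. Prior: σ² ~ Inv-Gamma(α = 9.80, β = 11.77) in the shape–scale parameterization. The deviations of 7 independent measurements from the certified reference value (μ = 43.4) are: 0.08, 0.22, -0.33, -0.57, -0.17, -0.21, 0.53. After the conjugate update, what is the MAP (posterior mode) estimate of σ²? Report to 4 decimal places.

0.8525

With known mean μ and an Inverse-Gamma(α, β) prior on σ², the Normal likelihood is conjugate: posterior is Inv-Gamma(α + n/2, β + Σ(xᵢ−μ)²/2).
Σ(xᵢ−μ)² = (0.08)² + (0.22)² + (-0.33)² + (-0.57)² + (-0.17)² + (-0.21)² + (0.53)² = 0.8425.
Posterior: Inv-Gamma(9.80 + 7/2, 11.77 + 0.8425/2) = Inv-Gamma(13.30, 12.19125).
Mode = β/(α+1) = 12.19125/14.30 = 0.8525.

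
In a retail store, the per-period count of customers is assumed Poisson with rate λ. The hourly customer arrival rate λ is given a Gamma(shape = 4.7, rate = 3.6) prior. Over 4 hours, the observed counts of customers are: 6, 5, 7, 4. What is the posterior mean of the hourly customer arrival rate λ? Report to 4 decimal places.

With a Gamma(shape α, rate β) prior, the Poisson likelihood is conjugate: the posterior is Gamma(α + ΣXᵢ, β + n).
Sum of counts S = 22 over n = 4 hours.
Posterior: Gamma(α+S, β+n) = Gamma(4.7+22, 3.6+4) = Gamma(26.7, 7.6).
Posterior mean = α/β = 26.7/7.6 = 3.5132.

3.5132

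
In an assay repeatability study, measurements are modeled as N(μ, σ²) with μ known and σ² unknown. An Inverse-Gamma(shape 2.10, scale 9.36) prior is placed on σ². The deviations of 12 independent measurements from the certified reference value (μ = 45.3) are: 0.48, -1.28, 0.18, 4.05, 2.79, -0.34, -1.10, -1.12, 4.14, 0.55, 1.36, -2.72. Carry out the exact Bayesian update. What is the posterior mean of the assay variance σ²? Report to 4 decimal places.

With known mean μ and an Inverse-Gamma(α, β) prior on σ², the Normal likelihood is conjugate: posterior is Inv-Gamma(α + n/2, β + Σ(xᵢ−μ)²/2).
Σ(xᵢ−μ)² = (0.48)² + (-1.28)² + (0.18)² + (4.05)² + (2.79)² + (-0.34)² + (-1.10)² + (-1.12)² + (4.14)² + (0.55)² + (1.36)² + (-2.72)² = 55.3579.
Posterior: Inv-Gamma(2.10 + 12/2, 9.36 + 55.3579/2) = Inv-Gamma(8.10, 37.03895).
E[σ²|data] = β/(α−1) = 37.03895/7.10 = 5.2168.

5.2168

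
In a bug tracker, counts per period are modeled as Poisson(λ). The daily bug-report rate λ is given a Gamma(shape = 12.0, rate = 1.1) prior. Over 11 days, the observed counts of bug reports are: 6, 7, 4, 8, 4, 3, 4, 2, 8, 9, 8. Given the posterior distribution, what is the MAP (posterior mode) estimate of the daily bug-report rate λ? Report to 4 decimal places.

6.1157

With a Gamma(shape α, rate β) prior, the Poisson likelihood is conjugate: the posterior is Gamma(α + ΣXᵢ, β + n).
Sum of counts S = 63 over n = 11 days.
Posterior: Gamma(α+S, β+n) = Gamma(12.0+63, 1.1+11) = Gamma(75.0, 12.1).
Mode of Gamma(α,β) for α≥1 is (α−1)/β = 74.0/12.1 = 6.1157.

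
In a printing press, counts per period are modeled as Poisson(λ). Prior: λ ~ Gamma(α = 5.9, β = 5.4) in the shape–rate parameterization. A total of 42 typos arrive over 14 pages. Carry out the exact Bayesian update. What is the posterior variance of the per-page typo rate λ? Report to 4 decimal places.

With a Gamma(shape α, rate β) prior, the Poisson likelihood is conjugate: the posterior is Gamma(α + ΣXᵢ, β + n).
Posterior: Gamma(α+S, β+n) = Gamma(5.9+42, 5.4+14) = Gamma(47.9, 19.4).
Var = α/β² = 47.9/19.4² = 0.1273.

0.1273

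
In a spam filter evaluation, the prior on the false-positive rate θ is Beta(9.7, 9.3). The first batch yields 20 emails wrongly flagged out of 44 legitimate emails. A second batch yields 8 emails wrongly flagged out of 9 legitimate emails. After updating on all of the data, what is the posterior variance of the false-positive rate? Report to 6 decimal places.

The Beta prior is conjugate to a Binomial/Bernoulli likelihood; the update adds successes to α and failures to β.
After batch 1: Beta(9.7+20, 9.3+24) = Beta(29.7, 33.3).
After batch 2: Beta(29.7+8, 33.3+1) = Beta(37.7, 34.3).
Var = αβ/((α+β)²(α+β+1)) = 37.7·34.3/(72.0²·73.0) = 0.003417.

0.003417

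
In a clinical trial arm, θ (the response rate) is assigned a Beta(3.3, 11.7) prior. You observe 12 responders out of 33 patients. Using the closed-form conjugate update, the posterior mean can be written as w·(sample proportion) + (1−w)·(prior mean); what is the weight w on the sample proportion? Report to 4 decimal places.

0.6875

The Beta prior is conjugate to a Binomial/Bernoulli likelihood; the update adds successes to α and failures to β.
Posterior mean = (α₀+k)/(α₀+β₀+n) = [n/(α₀+β₀+n)]·(k/n) + [(α₀+β₀)/(α₀+β₀+n)]·α₀/(α₀+β₀), so only n and the prior enter the weight.
The weight on the data is w = n/(α₀+β₀+n) = 33/(3.3+11.7+33) = 33/48.0 = 0.6875.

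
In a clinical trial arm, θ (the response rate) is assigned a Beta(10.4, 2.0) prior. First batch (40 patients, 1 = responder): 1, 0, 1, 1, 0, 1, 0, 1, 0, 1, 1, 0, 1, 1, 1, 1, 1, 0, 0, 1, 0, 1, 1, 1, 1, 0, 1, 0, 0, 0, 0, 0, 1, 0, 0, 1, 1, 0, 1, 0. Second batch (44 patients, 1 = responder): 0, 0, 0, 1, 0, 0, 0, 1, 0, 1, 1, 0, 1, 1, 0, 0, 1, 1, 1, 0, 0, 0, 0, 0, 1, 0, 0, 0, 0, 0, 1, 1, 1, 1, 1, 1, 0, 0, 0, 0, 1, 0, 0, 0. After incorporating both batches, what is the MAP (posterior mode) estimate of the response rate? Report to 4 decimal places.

The Beta prior is conjugate to a Binomial/Bernoulli likelihood; the update adds successes to α and failures to β.
After batch 1: Beta(10.4+22, 2.0+18) = Beta(32.4, 20.0).
After batch 2: Beta(32.4+17, 20.0+27) = Beta(49.4, 47.0).
Mode of Beta(a,b) for a,b>1 is (a−1)/(a+b−2) = 48.4/94.4 = 0.5127.

0.5127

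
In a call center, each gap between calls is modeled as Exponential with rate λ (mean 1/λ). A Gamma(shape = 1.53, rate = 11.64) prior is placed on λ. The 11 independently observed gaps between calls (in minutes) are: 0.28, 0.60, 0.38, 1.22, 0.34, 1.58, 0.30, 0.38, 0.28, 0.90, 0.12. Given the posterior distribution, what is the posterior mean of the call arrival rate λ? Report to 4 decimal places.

With a Gamma(shape α, rate β) prior on the exponential rate λ, the posterior after n observations with total T = Σxᵢ is Gamma(α+n, β+T).
Sum of observations T = 6.38 minutes; n = 11.
Posterior: Gamma(1.53+11, 11.64+6.38) = Gamma(12.53, 18.02).
Posterior mean of λ = α/β = 12.53/18.02 = 0.6953.

0.6953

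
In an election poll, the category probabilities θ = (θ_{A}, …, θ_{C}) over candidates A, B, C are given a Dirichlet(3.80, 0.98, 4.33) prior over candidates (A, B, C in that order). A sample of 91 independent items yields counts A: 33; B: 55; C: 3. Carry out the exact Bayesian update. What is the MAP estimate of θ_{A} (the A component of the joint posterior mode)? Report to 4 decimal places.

The Dirichlet prior is conjugate to the Multinomial likelihood: each posterior αⱼ = prior αⱼ + observed count nⱼ.
Posterior concentration: (36.80, 55.98, 7.33), total = 100.11.
Joint mode component: (α_{A}−1)/(Σα−K) = 35.80/97.11 = 0.3687.

0.3687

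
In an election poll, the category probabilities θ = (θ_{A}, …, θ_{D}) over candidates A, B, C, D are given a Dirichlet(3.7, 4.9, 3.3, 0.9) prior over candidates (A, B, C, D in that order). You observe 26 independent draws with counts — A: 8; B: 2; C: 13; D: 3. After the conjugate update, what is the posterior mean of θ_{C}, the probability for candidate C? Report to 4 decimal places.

The Dirichlet prior is conjugate to the Multinomial likelihood: each posterior αⱼ = prior αⱼ + observed count nⱼ.
Posterior concentration: (11.7, 6.9, 16.3, 3.9), total = 38.8.
E[θ_{C}|data] = α_{C}/Σα = 16.3/38.8 = 0.4201.

0.4201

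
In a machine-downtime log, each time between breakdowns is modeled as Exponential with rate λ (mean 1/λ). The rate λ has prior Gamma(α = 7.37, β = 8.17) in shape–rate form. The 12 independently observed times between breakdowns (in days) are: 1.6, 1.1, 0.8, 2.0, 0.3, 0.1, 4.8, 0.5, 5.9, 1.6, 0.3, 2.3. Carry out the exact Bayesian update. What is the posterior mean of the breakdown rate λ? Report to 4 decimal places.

0.6573

With a Gamma(shape α, rate β) prior on the exponential rate λ, the posterior after n observations with total T = Σxᵢ is Gamma(α+n, β+T).
Sum of observations T = 21.3 days; n = 12.
Posterior: Gamma(7.37+12, 8.17+21.3) = Gamma(19.37, 29.47).
Posterior mean of λ = α/β = 19.37/29.47 = 0.6573.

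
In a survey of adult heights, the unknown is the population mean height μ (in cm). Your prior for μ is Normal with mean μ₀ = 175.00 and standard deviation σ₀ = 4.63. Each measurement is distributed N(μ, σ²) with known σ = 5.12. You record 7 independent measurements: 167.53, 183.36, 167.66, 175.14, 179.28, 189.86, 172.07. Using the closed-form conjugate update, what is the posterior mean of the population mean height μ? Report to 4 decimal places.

For Normal data with known variance σ², a Normal(μ₀, σ₀²) prior on μ is conjugate. Posterior precision = 1/σ₀² + n/σ²; posterior mean is the precision-weighted average of μ₀ and x̄.
Σxᵢ = 167.53 + 183.36 + 167.66 + 175.14 + 179.28 + 189.86 + 172.07 = 1234.9, so n·x̄ = 1234.9.
σ₀² = 4.63² = 21.4369, σ² = 5.12² = 26.2144; σ² + n·σ₀² = 26.2144 + 7·21.4369 = 176.2727.
Posterior mean = (μ₀/σ₀² + n·x̄/σ²)/(1/σ₀² + n/σ²) = (σ²·μ₀ + σ₀²·n·x̄)/(σ² + n·σ₀²) = (26.2144·175.00 + 21.4369·1234.9)/176.2727 = 31059.94781/176.2727 = 176.2040.

176.2040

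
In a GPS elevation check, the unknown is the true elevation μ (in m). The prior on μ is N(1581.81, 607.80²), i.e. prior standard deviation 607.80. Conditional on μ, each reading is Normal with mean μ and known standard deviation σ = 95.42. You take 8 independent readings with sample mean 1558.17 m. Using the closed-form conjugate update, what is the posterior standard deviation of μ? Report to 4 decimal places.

33.6842

For Normal data with known variance σ², a Normal(μ₀, σ₀²) prior on μ is conjugate. Posterior precision = 1/σ₀² + n/σ²; posterior mean is the precision-weighted average of μ₀ and x̄.
σ₀² = 607.80² = 369420.84, σ² = 95.42² = 9104.9764; σ² + n·σ₀² = 9104.9764 + 8·369420.84 = 2964471.6964.
Posterior precision = 1/σ₀² + n/σ² = 1/369420.84 + 8/9104.9764 = (σ² + n·σ₀²)/(σ₀²σ²) = 2964471.6964/(369420.84·9104.9764); posterior variance σₙ² = σ₀²σ²/(σ² + n·σ₀²) = 369420.84·9104.9764/2964471.6964 = 1134.626461.
Posterior SD = √σₙ² = √(369420.84·9104.9764/2964471.6964) = 33.6842.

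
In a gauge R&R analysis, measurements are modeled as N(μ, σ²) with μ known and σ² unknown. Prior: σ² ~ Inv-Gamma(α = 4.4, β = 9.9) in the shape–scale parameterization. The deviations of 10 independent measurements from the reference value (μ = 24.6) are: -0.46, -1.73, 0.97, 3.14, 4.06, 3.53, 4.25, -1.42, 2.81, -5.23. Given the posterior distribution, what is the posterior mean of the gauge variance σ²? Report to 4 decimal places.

7.0284

With known mean μ and an Inverse-Gamma(α, β) prior on σ², the Normal likelihood is conjugate: posterior is Inv-Gamma(α + n/2, β + Σ(xᵢ−μ)²/2).
Σ(xᵢ−μ)² = (-0.46)² + (-1.73)² + (0.97)² + (3.14)² + (4.06)² + (3.53)² + (4.25)² + (-1.42)² + (2.81)² + (-5.23)² = 98.2774.
Posterior: Inv-Gamma(4.4 + 10/2, 9.9 + 98.2774/2) = Inv-Gamma(9.40, 59.03870).
E[σ²|data] = β/(α−1) = 59.03870/8.40 = 7.0284.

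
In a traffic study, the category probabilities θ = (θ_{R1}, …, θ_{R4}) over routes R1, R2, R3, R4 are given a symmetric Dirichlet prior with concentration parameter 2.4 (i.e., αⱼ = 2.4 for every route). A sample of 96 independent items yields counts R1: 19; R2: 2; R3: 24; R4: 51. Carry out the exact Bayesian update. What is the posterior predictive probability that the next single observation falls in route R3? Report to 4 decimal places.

0.2500

The Dirichlet prior is conjugate to the Multinomial likelihood: each posterior αⱼ = prior αⱼ + observed count nⱼ.
Posterior concentration: (21.4, 4.4, 26.4, 53.4), total = 105.6.
P(next = R3 | data) = α_{R3}/Σα = 0.2500.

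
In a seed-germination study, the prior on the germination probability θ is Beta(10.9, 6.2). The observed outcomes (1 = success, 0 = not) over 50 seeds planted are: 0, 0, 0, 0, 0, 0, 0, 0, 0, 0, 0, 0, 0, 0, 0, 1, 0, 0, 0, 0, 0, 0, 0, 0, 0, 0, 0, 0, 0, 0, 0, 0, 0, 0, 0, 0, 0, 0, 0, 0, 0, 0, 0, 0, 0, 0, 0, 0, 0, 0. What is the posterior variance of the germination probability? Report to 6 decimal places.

0.002142

The Beta prior is conjugate to a Binomial/Bernoulli likelihood; the update adds successes to α and failures to β.
Posterior: Beta(α+k, β+n−k) = Beta(10.9+1, 6.2+49) = Beta(11.9, 55.2).
Var = αβ/((α+β)²(α+β+1)) = 11.9·55.2/(67.1²·68.1) = 0.002142.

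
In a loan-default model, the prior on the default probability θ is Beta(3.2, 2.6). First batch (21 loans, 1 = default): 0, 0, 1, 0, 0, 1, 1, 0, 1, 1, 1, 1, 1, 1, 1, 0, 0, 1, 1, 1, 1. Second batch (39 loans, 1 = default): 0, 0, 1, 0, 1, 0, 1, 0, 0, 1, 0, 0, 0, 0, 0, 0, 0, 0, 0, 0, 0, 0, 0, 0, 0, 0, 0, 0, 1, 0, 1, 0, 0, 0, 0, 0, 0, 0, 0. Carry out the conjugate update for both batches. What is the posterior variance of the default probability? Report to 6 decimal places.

The Beta prior is conjugate to a Binomial/Bernoulli likelihood; the update adds successes to α and failures to β.
After batch 1: Beta(3.2+14, 2.6+7) = Beta(17.2, 9.6).
After batch 2: Beta(17.2+6, 9.6+33) = Beta(23.2, 42.6).
Var = αβ/((α+β)²(α+β+1)) = 23.2·42.6/(65.8²·66.8) = 0.003417.

0.003417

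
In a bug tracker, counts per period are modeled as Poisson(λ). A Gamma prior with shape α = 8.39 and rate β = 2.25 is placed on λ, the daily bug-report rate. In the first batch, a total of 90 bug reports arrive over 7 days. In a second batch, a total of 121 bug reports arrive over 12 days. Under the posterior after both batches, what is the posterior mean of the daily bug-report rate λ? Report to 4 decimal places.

With a Gamma(shape α, rate β) prior, the Poisson likelihood is conjugate: the posterior is Gamma(α + ΣXᵢ, β + n).
After batch 1: Gamma(α+S, β+n) = Gamma(8.39+90, 2.25+7) = Gamma(98.39, 9.25).
After batch 2: Gamma(α+S, β+n) = Gamma(98.39+121, 9.25+12) = Gamma(219.39, 21.25).
Posterior mean = α/β = 219.39/21.25 = 10.3242.

10.3242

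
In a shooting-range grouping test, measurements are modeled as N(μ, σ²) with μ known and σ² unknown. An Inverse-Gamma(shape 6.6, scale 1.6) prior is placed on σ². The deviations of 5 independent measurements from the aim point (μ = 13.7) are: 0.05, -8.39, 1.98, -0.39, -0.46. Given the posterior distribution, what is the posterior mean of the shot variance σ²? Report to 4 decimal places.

4.8073

With known mean μ and an Inverse-Gamma(α, β) prior on σ², the Normal likelihood is conjugate: posterior is Inv-Gamma(α + n/2, β + Σ(xᵢ−μ)²/2).
Σ(xᵢ−μ)² = (0.05)² + (-8.39)² + (1.98)² + (-0.39)² + (-0.46)² = 74.6787.
Posterior: Inv-Gamma(6.6 + 5/2, 1.6 + 74.6787/2) = Inv-Gamma(9.10, 38.93935).
E[σ²|data] = β/(α−1) = 38.93935/8.10 = 4.8073.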